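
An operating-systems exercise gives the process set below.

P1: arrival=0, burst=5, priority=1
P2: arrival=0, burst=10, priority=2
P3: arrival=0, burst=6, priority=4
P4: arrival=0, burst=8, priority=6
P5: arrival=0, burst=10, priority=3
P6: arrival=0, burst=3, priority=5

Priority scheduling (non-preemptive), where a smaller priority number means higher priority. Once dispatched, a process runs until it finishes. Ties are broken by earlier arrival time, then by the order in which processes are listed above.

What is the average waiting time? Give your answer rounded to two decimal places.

18.33

Schedule: | P1 0-5 | P2 5-15 | P5 15-25 | P3 25-31 | P6 31-34 | P4 34-42 |
Completion: P1=5  P2=15  P3=31  P4=42  P5=25  P6=34
Waiting times: P1=0, P2=5, P3=25, P4=34, P5=15, P6=31
Average waiting = (0+5+25+34+15+31) / 6 = 110/6 = 18.33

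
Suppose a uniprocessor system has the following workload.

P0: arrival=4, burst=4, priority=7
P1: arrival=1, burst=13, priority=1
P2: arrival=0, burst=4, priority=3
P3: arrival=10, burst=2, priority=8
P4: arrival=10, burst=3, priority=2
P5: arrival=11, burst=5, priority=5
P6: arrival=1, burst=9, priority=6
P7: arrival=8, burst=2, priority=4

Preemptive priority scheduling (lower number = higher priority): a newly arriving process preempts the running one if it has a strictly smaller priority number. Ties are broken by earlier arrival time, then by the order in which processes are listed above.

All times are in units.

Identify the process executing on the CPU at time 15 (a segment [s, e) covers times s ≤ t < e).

Schedule: | P2 0-1 | P1 1-14 | P4 14-17 | P2 17-20 | P7 20-22 | P5 22-27 | P6 27-36 | P0 36-40 | P3 40-42 |
Completion: P0=40  P1=14  P2=20  P3=42  P4=17  P5=27  P6=36  P7=22

P4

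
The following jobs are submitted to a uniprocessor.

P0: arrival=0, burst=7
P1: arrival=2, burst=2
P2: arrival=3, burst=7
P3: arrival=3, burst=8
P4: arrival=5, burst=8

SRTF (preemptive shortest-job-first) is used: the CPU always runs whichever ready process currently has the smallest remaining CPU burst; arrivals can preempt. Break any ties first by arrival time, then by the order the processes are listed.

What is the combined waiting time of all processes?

Gantt: | P0 0-2 | P1 2-4 | P0 4-9 | P2 9-16 | P3 16-24 | P4 24-32 |
Completion: P0=9  P1=4  P2=16  P3=24  P4=32
Waiting = turnaround − burst: P0=2, P1=0, P2=6, P3=13, P4=19
Total waiting = 2 + 0 + 6 + 13 + 19 = 40

40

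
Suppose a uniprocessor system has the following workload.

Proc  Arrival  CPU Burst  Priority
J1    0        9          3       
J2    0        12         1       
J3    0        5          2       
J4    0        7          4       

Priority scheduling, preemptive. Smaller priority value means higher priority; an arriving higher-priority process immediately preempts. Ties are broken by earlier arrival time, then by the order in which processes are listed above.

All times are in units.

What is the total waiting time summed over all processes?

Schedule: | J2 0-12 | J3 12-17 | J1 17-26 | J4 26-33 |
Completion: J1=26  J2=12  J3=17  J4=33
Turnaround (C−A): J1=26  J2=12  J3=17  J4=33
Waiting = turnaround − burst: J1=17, J2=0, J3=12, J4=26
Total waiting = 17 + 0 + 12 + 26 = 55

55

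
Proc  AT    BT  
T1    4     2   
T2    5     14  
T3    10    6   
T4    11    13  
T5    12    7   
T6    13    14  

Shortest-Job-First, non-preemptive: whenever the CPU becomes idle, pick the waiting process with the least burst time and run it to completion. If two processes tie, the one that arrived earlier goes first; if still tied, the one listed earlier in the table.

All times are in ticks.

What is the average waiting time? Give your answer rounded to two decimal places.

Schedule: | idle 0-4 | T1 4-6 | T2 6-20 | T3 20-26 | T5 26-33 | T4 33-46 | T6 46-60 |
Completion: T1=6  T2=20  T3=26  T4=46  T5=33  T6=60
Turnaround (C−A): T1=2  T2=15  T3=16  T4=35  T5=21  T6=47
Waiting times: T1=0, T2=1, T3=10, T4=22, T5=14, T6=33
Average waiting = (0+1+10+22+14+33) / 6 = 80/6 = 13.33

13.33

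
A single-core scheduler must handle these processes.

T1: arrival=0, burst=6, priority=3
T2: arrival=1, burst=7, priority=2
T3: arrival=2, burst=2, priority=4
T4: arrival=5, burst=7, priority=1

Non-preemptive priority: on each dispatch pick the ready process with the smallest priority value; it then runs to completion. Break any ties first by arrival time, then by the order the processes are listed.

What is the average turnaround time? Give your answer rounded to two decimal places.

13.25

Schedule: | T1 0-6 | T4 6-13 | T2 13-20 | T3 20-22 |
Completion: T1=6  T2=20  T3=22  T4=13
Turnaround times: T1=6, T2=19, T3=20, T4=8
Average turnaround = (6+19+20+8) / 4 = 53/4 = 13.25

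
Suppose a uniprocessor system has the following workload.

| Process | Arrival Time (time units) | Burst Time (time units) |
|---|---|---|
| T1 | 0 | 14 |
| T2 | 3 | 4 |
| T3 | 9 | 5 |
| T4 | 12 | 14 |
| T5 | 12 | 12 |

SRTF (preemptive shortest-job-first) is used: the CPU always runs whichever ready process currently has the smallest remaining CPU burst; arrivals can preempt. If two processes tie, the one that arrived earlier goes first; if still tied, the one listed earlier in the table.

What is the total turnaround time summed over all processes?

Timeline: | T1 0-3 | T2 3-7 | T1 7-9 | T3 9-14 | T1 14-23 | T5 23-35 | T4 35-49 |
Completion: T1=23  T2=7  T3=14  T4=49  T5=35
Turnaround = completion − arrival: T1=23, T2=4, T3=5, T4=37, T5=23
Total turnaround = 23 + 4 + 5 + 37 + 23 = 92

92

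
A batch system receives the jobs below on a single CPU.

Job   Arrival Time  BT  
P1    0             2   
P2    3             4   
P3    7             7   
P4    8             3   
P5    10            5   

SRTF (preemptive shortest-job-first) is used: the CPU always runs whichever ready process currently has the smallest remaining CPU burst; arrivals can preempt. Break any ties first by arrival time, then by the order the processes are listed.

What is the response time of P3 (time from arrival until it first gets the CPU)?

0

Schedule: | P1 0-2 | idle 2-3 | P2 3-7 | P3 7-8 | P4 8-11 | P5 11-16 | P3 16-22 |
Completion: P1=2  P2=7  P3=22  P4=11  P5=16
Turnaround (C−A): P1=2  P2=4  P3=15  P4=3  P5=6
Response(P3) = first start − arrival = 7 − 7 = 0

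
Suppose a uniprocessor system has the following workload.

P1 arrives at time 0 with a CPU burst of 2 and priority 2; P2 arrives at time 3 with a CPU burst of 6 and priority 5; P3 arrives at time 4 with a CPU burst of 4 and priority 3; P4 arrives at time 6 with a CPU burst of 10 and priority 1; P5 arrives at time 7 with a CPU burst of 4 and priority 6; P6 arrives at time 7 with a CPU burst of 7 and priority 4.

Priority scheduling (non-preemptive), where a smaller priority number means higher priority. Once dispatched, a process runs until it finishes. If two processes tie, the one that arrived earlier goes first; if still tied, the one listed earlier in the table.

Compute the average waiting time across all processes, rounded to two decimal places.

9.50

Gantt: | P1 0-2 | idle 2-3 | P2 3-9 | P4 9-19 | P3 19-23 | P6 23-30 | P5 30-34 |
Completion: P1=2  P2=9  P3=23  P4=19  P5=34  P6=30
Turnaround (C−A): P1=2  P2=6  P3=19  P4=13  P5=27  P6=23
Waiting times: P1=0, P2=0, P3=15, P4=3, P5=23, P6=16
Average waiting = (0+0+15+3+23+16) / 6 = 57/6 = 9.50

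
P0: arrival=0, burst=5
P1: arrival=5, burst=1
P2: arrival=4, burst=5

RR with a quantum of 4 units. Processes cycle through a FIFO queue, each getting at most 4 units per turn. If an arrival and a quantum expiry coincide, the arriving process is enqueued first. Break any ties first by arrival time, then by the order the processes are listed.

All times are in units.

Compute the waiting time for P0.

4

Schedule: | P0 0-4 | P2 4-8 | P0 8-9 | P1 9-10 | P2 10-11 |
Completion: P0=9  P1=10  P2=11
Turnaround (C−A): P0=9  P1=5  P2=7
Waiting(P0) = turnaround − burst = 9 − 5 = 4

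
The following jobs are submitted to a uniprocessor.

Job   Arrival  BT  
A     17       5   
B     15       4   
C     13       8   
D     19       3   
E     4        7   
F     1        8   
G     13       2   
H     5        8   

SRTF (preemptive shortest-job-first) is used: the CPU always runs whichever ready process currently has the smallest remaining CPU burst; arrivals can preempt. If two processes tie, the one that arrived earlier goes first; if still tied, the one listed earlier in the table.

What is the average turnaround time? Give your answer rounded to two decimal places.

Schedule: | idle 0-1 | F 1-9 | E 9-13 | G 13-15 | E 15-18 | B 18-22 | D 22-25 | A 25-30 | H 30-38 | C 38-46 |
Completion: A=30  B=22  C=46  D=25  E=18  F=9  G=15  H=38
Turnaround times: A=13, B=7, C=33, D=6, E=14, F=8, G=2, H=33
Average turnaround = (13+7+33+6+14+8+2+33) / 8 = 116/8 = 14.50

14.50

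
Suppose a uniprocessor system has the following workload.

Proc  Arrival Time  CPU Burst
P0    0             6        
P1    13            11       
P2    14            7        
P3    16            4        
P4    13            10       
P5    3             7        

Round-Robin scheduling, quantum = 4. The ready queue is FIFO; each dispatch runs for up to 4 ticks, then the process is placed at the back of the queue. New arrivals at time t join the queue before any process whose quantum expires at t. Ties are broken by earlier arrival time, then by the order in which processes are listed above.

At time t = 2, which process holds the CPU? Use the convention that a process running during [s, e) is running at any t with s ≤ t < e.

P0

Schedule: | P0 0-4 | P5 4-8 | P0 8-10 | P5 10-13 | P1 13-17 | P4 17-21 | P2 21-25 | P3 25-29 | P1 29-33 | P4 33-37 | P2 37-40 | P1 40-43 | P4 43-45 |
Completion: P0=10  P1=43  P2=40  P3=29  P4=45  P5=13
Turnaround (C−A): P0=10  P1=30  P2=26  P3=13  P4=32  P5=10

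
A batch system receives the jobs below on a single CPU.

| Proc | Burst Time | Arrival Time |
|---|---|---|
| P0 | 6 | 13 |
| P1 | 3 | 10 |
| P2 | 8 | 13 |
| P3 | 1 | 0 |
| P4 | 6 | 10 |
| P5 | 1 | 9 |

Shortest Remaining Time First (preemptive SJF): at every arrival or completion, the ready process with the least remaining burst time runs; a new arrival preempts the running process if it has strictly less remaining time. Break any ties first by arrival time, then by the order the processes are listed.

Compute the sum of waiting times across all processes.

21

Gantt: | P3 0-1 | idle 1-9 | P5 9-10 | P1 10-13 | P4 13-19 | P0 19-25 | P2 25-33 |
Completion: P0=25  P1=13  P2=33  P3=1  P4=19  P5=10
Waiting = turnaround − burst: P0=6, P1=0, P2=12, P3=0, P4=3, P5=0
Total waiting = 6 + 0 + 12 + 0 + 3 + 0 = 21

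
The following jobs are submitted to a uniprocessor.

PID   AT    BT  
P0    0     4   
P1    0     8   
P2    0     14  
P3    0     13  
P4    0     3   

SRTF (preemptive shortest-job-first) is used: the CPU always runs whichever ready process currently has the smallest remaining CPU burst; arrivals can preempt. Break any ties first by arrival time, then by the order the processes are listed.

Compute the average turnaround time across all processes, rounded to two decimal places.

Gantt: | P4 0-3 | P0 3-7 | P1 7-15 | P3 15-28 | P2 28-42 |
Completion: P0=7  P1=15  P2=42  P3=28  P4=3
Turnaround times: P0=7, P1=15, P2=42, P3=28, P4=3
Average turnaround = (7+15+42+28+3) / 5 = 95/5 = 19.00

19.00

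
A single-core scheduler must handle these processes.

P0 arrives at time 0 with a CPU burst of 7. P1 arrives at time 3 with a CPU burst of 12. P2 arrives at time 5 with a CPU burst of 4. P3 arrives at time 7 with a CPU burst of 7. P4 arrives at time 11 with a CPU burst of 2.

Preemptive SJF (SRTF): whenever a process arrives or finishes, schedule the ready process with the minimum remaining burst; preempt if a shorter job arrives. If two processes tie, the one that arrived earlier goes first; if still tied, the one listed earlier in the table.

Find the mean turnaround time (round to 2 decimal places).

Timeline: | P0 0-7 | P2 7-11 | P4 11-13 | P3 13-20 | P1 20-32 |
Completion: P0=7  P1=32  P2=11  P3=20  P4=13
Turnaround times: P0=7, P1=29, P2=6, P3=13, P4=2
Average turnaround = (7+29+6+13+2) / 5 = 57/5 = 11.40

11.40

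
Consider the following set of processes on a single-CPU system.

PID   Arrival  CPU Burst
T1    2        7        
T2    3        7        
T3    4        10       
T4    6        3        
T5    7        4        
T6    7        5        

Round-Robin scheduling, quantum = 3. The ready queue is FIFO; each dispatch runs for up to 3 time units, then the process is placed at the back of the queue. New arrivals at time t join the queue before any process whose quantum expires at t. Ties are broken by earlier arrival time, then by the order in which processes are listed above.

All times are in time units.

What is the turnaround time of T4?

11

Gantt: | idle 0-2 | T1 2-5 | T2 5-8 | T3 8-11 | T1 11-14 | T4 14-17 | T5 17-20 | T6 20-23 | T2 23-26 | T3 26-29 | T1 29-30 | T5 30-31 | T6 31-33 | T2 33-34 | T3 34-38 |
Completion: T1=30  T2=34  T3=38  T4=17  T5=31  T6=33
Turnaround (C−A): T1=28  T2=31  T3=34  T4=11  T5=24  T6=26
Turnaround(T4) = completion − arrival = 17 − 6 = 11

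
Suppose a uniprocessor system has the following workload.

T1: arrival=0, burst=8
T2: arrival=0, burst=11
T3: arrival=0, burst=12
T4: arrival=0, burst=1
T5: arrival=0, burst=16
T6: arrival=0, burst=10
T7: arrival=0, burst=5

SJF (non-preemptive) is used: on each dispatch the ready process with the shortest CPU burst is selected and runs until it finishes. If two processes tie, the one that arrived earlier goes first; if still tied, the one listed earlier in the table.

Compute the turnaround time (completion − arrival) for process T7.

6

Timeline: | T4 0-1 | T7 1-6 | T1 6-14 | T6 14-24 | T2 24-35 | T3 35-47 | T5 47-63 |
Completion: T1=14  T2=35  T3=47  T4=1  T5=63  T6=24  T7=6
Turnaround (C−A): T1=14  T2=35  T3=47  T4=1  T5=63  T6=24  T7=6
Turnaround(T7) = completion − arrival = 6 − 0 = 6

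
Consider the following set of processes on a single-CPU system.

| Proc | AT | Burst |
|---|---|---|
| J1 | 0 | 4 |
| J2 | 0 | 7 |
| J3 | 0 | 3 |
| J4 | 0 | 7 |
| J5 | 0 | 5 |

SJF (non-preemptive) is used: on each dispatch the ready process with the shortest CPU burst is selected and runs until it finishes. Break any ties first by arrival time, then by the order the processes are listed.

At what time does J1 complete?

7

Timeline: | J3 0-3 | J1 3-7 | J5 7-12 | J2 12-19 | J4 19-26 |
Completion: J1=7  J2=19  J3=3  J4=26  J5=12
Turnaround (C−A): J1=7  J2=19  J3=3  J4=26  J5=12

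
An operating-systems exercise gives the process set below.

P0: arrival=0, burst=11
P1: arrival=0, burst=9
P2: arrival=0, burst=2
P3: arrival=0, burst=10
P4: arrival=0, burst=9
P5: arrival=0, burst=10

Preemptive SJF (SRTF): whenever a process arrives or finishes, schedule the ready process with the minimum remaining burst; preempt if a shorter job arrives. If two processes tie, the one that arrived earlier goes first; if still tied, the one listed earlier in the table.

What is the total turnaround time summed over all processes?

154

Schedule: | P2 0-2 | P1 2-11 | P4 11-20 | P3 20-30 | P5 30-40 | P0 40-51 |
Completion: P0=51  P1=11  P2=2  P3=30  P4=20  P5=40
Turnaround (C−A): P0=51  P1=11  P2=2  P3=30  P4=20  P5=40
Turnaround = completion − arrival: P0=51, P1=11, P2=2, P3=30, P4=20, P5=40
Total turnaround = 51 + 11 + 2 + 30 + 20 + 40 = 154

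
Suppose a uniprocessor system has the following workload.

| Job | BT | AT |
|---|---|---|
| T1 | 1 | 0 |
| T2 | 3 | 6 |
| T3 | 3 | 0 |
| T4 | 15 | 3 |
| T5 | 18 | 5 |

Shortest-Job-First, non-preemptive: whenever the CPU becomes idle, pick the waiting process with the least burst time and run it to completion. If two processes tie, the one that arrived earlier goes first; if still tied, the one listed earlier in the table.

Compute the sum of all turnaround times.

72

Schedule: | T1 0-1 | T3 1-4 | T4 4-19 | T2 19-22 | T5 22-40 |
Completion: T1=1  T2=22  T3=4  T4=19  T5=40
Turnaround = completion − arrival: T1=1, T2=16, T3=4, T4=16, T5=35
Total turnaround = 1 + 16 + 4 + 16 + 35 = 72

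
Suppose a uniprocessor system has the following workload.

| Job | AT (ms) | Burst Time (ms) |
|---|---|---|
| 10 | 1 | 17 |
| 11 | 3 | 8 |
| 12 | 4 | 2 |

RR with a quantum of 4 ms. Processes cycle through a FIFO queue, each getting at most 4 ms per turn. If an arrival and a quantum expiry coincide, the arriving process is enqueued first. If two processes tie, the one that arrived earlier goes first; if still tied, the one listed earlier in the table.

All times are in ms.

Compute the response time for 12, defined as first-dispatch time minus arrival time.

5

Timeline: | idle 0-1 | 10 1-5 | 11 5-9 | 12 9-11 | 10 11-15 | 11 15-19 | 10 19-28 |
Completion: 10=28  11=19  12=11
Turnaround (C−A): 10=27  11=16  12=7
Response(12) = first start − arrival = 9 − 4 = 5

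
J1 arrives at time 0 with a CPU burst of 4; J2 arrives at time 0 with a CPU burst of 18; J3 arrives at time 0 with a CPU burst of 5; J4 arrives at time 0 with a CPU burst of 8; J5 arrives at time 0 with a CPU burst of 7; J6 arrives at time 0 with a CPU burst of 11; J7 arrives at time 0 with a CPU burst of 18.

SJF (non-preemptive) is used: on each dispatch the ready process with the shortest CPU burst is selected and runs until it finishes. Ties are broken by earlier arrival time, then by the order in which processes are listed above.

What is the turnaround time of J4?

Gantt: | J1 0-4 | J3 4-9 | J5 9-16 | J4 16-24 | J6 24-35 | J2 35-53 | J7 53-71 |
Completion: J1=4  J2=53  J3=9  J4=24  J5=16  J6=35  J7=71
Turnaround (C−A): J1=4  J2=53  J3=9  J4=24  J5=16  J6=35  J7=71
Turnaround(J4) = completion − arrival = 24 − 0 = 24

24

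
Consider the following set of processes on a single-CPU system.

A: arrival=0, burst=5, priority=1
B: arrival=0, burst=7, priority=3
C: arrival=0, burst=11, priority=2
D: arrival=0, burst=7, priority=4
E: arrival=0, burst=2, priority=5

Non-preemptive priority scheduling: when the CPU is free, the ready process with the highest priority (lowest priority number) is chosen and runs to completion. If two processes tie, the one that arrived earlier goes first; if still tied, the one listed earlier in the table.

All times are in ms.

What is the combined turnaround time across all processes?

Timeline: | A 0-5 | C 5-16 | B 16-23 | D 23-30 | E 30-32 |
Completion: A=5  B=23  C=16  D=30  E=32
Turnaround = completion − arrival: A=5, B=23, C=16, D=30, E=32
Total turnaround = 5 + 23 + 16 + 30 + 32 = 106

106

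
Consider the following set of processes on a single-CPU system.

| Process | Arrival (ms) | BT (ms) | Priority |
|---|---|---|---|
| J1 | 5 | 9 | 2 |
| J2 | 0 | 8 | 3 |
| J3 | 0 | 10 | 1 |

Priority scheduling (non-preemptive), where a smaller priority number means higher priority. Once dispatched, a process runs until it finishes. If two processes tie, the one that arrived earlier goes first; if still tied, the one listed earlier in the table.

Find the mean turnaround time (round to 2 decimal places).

Schedule: | J3 0-10 | J1 10-19 | J2 19-27 |
Completion: J1=19  J2=27  J3=10
Turnaround (C−A): J1=14  J2=27  J3=10
Turnaround times: J1=14, J2=27, J3=10
Average turnaround = (14+27+10) / 3 = 51/3 = 17.00

17.00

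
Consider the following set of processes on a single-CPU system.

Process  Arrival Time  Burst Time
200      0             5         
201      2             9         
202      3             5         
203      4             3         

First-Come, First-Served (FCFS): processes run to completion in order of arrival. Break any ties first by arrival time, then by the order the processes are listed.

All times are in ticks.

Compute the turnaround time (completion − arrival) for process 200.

5

Schedule: | 200 0-5 | 201 5-14 | 202 14-19 | 203 19-22 |
Completion: 200=5  201=14  202=19  203=22
Turnaround (C−A): 200=5  201=12  202=16  203=18
Turnaround(200) = completion − arrival = 5 − 0 = 5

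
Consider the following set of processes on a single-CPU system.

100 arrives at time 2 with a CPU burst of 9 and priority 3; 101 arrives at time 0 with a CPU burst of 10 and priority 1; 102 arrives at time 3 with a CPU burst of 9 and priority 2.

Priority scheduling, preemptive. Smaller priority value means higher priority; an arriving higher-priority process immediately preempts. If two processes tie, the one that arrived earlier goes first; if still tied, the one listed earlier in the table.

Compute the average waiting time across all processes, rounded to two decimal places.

Schedule: | 101 0-10 | 102 10-19 | 100 19-28 |
Completion: 100=28  101=10  102=19
Waiting times: 100=17, 101=0, 102=7
Average waiting = (17+0+7) / 3 = 24/3 = 8.00

8.00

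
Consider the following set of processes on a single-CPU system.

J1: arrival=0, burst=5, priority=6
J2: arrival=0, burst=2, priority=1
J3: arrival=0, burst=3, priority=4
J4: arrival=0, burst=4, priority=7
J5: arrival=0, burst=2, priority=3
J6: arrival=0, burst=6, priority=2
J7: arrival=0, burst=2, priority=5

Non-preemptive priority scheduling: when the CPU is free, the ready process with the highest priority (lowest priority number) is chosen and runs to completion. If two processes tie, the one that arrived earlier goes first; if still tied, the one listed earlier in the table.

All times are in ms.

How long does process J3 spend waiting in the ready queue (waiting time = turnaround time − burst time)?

Timeline: | J2 0-2 | J6 2-8 | J5 8-10 | J3 10-13 | J7 13-15 | J1 15-20 | J4 20-24 |
Completion: J1=20  J2=2  J3=13  J4=24  J5=10  J6=8  J7=15
Turnaround (C−A): J1=20  J2=2  J3=13  J4=24  J5=10  J6=8  J7=15
Waiting(J3) = turnaround − burst = 13 − 3 = 10

10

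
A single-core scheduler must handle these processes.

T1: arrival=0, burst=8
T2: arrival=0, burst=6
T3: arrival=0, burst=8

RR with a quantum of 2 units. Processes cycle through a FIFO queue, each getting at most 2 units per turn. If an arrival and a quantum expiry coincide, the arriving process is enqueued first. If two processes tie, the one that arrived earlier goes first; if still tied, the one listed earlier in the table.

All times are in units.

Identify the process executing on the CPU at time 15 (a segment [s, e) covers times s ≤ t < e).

Gantt: | T1 0-2 | T2 2-4 | T3 4-6 | T1 6-8 | T2 8-10 | T3 10-12 | T1 12-14 | T2 14-16 | T3 16-18 | T1 18-20 | T3 20-22 |
Completion: T1=20  T2=16  T3=22

T2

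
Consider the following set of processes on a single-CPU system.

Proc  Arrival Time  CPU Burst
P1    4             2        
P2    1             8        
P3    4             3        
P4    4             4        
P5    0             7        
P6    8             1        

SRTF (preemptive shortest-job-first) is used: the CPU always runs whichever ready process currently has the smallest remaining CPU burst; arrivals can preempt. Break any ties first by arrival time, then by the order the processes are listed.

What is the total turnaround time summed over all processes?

59

Timeline: | P5 0-4 | P1 4-6 | P5 6-9 | P6 9-10 | P3 10-13 | P4 13-17 | P2 17-25 |
Completion: P1=6  P2=25  P3=13  P4=17  P5=9  P6=10
Turnaround = completion − arrival: P1=2, P2=24, P3=9, P4=13, P5=9, P6=2
Total turnaround = 2 + 24 + 9 + 13 + 9 + 2 = 59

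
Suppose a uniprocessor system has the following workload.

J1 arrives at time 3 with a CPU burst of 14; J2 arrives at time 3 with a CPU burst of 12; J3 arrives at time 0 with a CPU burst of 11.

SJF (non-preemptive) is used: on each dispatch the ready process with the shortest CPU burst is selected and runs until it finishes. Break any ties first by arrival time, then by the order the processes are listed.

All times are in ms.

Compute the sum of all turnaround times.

Timeline: | J3 0-11 | J2 11-23 | J1 23-37 |
Completion: J1=37  J2=23  J3=11
Turnaround (C−A): J1=34  J2=20  J3=11
Turnaround = completion − arrival: J1=34, J2=20, J3=11
Total turnaround = 34 + 20 + 11 = 65

65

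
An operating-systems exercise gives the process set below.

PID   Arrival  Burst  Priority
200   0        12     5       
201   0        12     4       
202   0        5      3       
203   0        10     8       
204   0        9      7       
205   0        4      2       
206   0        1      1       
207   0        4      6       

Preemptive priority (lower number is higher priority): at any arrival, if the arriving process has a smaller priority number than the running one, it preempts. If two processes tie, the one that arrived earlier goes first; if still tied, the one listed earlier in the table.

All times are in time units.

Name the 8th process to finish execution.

Schedule: | 206 0-1 | 205 1-5 | 202 5-10 | 201 10-22 | 200 22-34 | 207 34-38 | 204 38-47 | 203 47-57 |
Completion: 200=34  201=22  202=10  203=57  204=47  205=5  206=1  207=38
Turnaround (C−A): 200=34  201=22  202=10  203=57  204=47  205=5  206=1  207=38
Finish order: 206 → 205 → 202 → 201 → 200 → 207 → 204 → 203

203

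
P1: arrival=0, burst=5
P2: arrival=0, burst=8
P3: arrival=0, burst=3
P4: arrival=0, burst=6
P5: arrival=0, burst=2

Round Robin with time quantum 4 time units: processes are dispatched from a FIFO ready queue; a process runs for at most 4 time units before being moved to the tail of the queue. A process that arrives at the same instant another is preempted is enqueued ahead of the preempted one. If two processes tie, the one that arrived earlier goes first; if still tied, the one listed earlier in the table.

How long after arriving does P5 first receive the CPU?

Timeline: | P1 0-4 | P2 4-8 | P3 8-11 | P4 11-15 | P5 15-17 | P1 17-18 | P2 18-22 | P4 22-24 |
Completion: P1=18  P2=22  P3=11  P4=24  P5=17
Response(P5) = first start − arrival = 15 − 0 = 15

15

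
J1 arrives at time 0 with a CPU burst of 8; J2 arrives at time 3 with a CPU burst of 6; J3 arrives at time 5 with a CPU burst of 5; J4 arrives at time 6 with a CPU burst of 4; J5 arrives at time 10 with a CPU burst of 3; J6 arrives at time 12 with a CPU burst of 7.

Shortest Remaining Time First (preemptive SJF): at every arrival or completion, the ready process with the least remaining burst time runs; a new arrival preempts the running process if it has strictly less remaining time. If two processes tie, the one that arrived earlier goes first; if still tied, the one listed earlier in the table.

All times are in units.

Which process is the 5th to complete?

J2

Timeline: | J1 0-8 | J4 8-12 | J5 12-15 | J3 15-20 | J2 20-26 | J6 26-33 |
Completion: J1=8  J2=26  J3=20  J4=12  J5=15  J6=33
Finish order: J1 → J4 → J5 → J3 → J2 → J6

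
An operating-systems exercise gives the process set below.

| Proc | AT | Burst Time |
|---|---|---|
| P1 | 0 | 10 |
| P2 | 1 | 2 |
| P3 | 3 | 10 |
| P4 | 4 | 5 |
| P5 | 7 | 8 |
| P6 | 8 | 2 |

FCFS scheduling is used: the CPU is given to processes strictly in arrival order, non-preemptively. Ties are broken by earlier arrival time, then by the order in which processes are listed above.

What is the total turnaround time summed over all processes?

Timeline: | P1 0-10 | P2 10-12 | P3 12-22 | P4 22-27 | P5 27-35 | P6 35-37 |
Completion: P1=10  P2=12  P3=22  P4=27  P5=35  P6=37
Turnaround = completion − arrival: P1=10, P2=11, P3=19, P4=23, P5=28, P6=29
Total turnaround = 10 + 11 + 19 + 23 + 28 + 29 = 120

120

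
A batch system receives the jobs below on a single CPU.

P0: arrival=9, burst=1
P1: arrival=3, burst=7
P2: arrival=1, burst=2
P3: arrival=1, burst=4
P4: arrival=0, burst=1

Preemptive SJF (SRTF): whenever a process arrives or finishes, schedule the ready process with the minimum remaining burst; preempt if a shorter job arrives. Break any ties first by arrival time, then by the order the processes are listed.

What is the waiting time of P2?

Gantt: | P4 0-1 | P2 1-3 | P3 3-7 | P1 7-9 | P0 9-10 | P1 10-15 |
Completion: P0=10  P1=15  P2=3  P3=7  P4=1
Waiting(P2) = turnaround − burst = 2 − 2 = 0

0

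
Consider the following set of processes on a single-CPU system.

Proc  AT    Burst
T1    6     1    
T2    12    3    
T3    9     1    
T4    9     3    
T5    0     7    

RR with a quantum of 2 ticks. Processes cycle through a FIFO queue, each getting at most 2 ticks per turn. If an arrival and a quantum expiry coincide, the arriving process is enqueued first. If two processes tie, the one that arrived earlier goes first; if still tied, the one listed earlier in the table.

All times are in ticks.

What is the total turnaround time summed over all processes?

20

Schedule: | T5 0-6 | T1 6-7 | T5 7-8 | idle 8-9 | T3 9-10 | T4 10-12 | T2 12-14 | T4 14-15 | T2 15-16 |
Completion: T1=7  T2=16  T3=10  T4=15  T5=8
Turnaround (C−A): T1=1  T2=4  T3=1  T4=6  T5=8
Turnaround = completion − arrival: T1=1, T2=4, T3=1, T4=6, T5=8
Total turnaround = 1 + 4 + 1 + 6 + 8 = 20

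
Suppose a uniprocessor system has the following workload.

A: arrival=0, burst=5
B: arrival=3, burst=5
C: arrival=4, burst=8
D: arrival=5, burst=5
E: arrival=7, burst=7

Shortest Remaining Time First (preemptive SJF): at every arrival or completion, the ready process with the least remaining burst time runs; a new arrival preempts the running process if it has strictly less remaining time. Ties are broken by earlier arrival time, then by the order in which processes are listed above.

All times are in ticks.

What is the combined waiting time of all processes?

33

Gantt: | A 0-5 | B 5-10 | D 10-15 | E 15-22 | C 22-30 |
Completion: A=5  B=10  C=30  D=15  E=22
Turnaround (C−A): A=5  B=7  C=26  D=10  E=15
Waiting = turnaround − burst: A=0, B=2, C=18, D=5, E=8
Total waiting = 0 + 2 + 18 + 5 + 8 = 33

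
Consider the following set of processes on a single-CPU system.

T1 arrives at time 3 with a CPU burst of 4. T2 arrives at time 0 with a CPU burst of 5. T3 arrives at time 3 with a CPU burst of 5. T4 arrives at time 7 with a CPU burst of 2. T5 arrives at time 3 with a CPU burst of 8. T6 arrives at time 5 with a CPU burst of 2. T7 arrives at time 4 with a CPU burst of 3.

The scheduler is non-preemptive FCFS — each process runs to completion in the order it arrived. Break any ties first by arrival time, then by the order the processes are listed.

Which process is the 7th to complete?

Timeline: | T2 0-5 | T1 5-9 | T3 9-14 | T5 14-22 | T7 22-25 | T6 25-27 | T4 27-29 |
Completion: T1=9  T2=5  T3=14  T4=29  T5=22  T6=27  T7=25
Finish order: T2 → T1 → T3 → T5 → T7 → T6 → T4

T4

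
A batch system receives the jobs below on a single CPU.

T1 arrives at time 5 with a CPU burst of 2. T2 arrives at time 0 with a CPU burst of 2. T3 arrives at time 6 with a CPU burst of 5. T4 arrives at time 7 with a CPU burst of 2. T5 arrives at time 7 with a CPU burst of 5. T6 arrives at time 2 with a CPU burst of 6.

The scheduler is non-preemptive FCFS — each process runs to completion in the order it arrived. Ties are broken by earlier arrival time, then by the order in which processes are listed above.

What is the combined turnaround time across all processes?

Timeline: | T2 0-2 | T6 2-8 | T1 8-10 | T3 10-15 | T4 15-17 | T5 17-22 |
Completion: T1=10  T2=2  T3=15  T4=17  T5=22  T6=8
Turnaround (C−A): T1=5  T2=2  T3=9  T4=10  T5=15  T6=6
Turnaround = completion − arrival: T1=5, T2=2, T3=9, T4=10, T5=15, T6=6
Total turnaround = 5 + 2 + 9 + 10 + 15 + 6 = 47

47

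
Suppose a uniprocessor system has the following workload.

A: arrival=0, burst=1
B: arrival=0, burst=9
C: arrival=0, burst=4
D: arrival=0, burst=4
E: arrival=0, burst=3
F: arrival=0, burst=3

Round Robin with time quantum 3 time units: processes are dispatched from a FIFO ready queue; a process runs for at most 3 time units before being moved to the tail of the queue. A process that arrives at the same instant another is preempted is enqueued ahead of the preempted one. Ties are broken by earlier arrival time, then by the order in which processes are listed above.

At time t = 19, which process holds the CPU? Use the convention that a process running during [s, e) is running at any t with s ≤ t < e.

Timeline: | A 0-1 | B 1-4 | C 4-7 | D 7-10 | E 10-13 | F 13-16 | B 16-19 | C 19-20 | D 20-21 | B 21-24 |
Completion: A=1  B=24  C=20  D=21  E=13  F=16
Turnaround (C−A): A=1  B=24  C=20  D=21  E=13  F=16

C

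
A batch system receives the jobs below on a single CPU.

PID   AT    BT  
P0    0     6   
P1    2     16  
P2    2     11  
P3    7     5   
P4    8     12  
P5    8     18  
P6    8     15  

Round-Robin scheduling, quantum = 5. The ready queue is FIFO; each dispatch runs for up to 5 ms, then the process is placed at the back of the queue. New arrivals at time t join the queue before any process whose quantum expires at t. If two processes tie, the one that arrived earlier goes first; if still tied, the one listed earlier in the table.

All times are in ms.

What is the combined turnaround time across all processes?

380

Timeline: | P0 0-5 | P1 5-10 | P2 10-15 | P0 15-16 | P3 16-21 | P4 21-26 | P5 26-31 | P6 31-36 | P1 36-41 | P2 41-46 | P4 46-51 | P5 51-56 | P6 56-61 | P1 61-66 | P2 66-67 | P4 67-69 | P5 69-74 | P6 74-79 | P1 79-80 | P5 80-83 |
Completion: P0=16  P1=80  P2=67  P3=21  P4=69  P5=83  P6=79
Turnaround = completion − arrival: P0=16, P1=78, P2=65, P3=14, P4=61, P5=75, P6=71
Total turnaround = 16 + 78 + 65 + 14 + 61 + 75 + 71 = 380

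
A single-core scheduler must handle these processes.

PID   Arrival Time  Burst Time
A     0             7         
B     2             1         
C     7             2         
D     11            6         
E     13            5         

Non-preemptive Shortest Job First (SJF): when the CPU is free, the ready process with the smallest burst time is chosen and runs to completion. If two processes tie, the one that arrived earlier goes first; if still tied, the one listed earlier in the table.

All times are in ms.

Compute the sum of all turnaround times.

Timeline: | A 0-7 | B 7-8 | C 8-10 | idle 10-11 | D 11-17 | E 17-22 |
Completion: A=7  B=8  C=10  D=17  E=22
Turnaround = completion − arrival: A=7, B=6, C=3, D=6, E=9
Total turnaround = 7 + 6 + 3 + 6 + 9 = 31

31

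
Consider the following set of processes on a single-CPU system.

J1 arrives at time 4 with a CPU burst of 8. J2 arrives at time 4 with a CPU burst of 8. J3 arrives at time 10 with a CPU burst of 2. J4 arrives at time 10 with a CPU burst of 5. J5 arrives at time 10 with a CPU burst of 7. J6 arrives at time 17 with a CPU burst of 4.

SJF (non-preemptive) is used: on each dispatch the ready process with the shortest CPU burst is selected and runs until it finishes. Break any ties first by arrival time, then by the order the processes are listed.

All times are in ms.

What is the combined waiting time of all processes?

47

Schedule: | idle 0-4 | J1 4-12 | J3 12-14 | J4 14-19 | J6 19-23 | J5 23-30 | J2 30-38 |
Completion: J1=12  J2=38  J3=14  J4=19  J5=30  J6=23
Turnaround (C−A): J1=8  J2=34  J3=4  J4=9  J5=20  J6=6
Waiting = turnaround − burst: J1=0, J2=26, J3=2, J4=4, J5=13, J6=2
Total waiting = 0 + 26 + 2 + 4 + 13 + 2 = 47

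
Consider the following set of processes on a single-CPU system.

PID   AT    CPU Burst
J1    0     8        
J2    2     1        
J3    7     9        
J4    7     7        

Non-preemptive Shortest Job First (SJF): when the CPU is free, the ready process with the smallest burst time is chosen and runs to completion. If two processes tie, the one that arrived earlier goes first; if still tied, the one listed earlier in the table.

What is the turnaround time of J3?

Gantt: | J1 0-8 | J2 8-9 | J4 9-16 | J3 16-25 |
Completion: J1=8  J2=9  J3=25  J4=16
Turnaround (C−A): J1=8  J2=7  J3=18  J4=9
Turnaround(J3) = completion − arrival = 25 − 7 = 18

18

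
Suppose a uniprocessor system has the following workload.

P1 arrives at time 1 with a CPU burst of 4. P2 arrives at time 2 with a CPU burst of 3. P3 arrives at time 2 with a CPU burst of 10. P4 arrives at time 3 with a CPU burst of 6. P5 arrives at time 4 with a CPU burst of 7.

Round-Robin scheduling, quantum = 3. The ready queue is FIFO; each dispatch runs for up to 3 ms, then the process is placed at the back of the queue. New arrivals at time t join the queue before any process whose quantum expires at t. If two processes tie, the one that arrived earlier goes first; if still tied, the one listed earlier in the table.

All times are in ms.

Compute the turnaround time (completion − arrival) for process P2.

5

Timeline: | idle 0-1 | P1 1-4 | P2 4-7 | P3 7-10 | P4 10-13 | P5 13-16 | P1 16-17 | P3 17-20 | P4 20-23 | P5 23-26 | P3 26-29 | P5 29-30 | P3 30-31 |
Completion: P1=17  P2=7  P3=31  P4=23  P5=30
Turnaround (C−A): P1=16  P2=5  P3=29  P4=20  P5=26
Turnaround(P2) = completion − arrival = 7 − 2 = 5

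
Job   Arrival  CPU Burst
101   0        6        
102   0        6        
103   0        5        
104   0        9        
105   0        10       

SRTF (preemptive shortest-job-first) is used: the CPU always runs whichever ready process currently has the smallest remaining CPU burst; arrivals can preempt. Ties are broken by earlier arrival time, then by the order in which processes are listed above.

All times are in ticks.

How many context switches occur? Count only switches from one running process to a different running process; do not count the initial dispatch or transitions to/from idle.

Gantt: | 103 0-5 | 101 5-11 | 102 11-17 | 104 17-26 | 105 26-36 |
Completion: 101=11  102=17  103=5  104=26  105=36
Turnaround (C−A): 101=11  102=17  103=5  104=26  105=36

4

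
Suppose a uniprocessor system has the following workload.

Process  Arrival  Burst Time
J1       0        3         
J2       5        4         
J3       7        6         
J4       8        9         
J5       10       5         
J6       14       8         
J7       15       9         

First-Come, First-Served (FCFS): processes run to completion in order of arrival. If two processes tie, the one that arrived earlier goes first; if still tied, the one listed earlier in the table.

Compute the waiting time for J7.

Gantt: | J1 0-3 | idle 3-5 | J2 5-9 | J3 9-15 | J4 15-24 | J5 24-29 | J6 29-37 | J7 37-46 |
Completion: J1=3  J2=9  J3=15  J4=24  J5=29  J6=37  J7=46
Waiting(J7) = turnaround − burst = 31 − 9 = 22

22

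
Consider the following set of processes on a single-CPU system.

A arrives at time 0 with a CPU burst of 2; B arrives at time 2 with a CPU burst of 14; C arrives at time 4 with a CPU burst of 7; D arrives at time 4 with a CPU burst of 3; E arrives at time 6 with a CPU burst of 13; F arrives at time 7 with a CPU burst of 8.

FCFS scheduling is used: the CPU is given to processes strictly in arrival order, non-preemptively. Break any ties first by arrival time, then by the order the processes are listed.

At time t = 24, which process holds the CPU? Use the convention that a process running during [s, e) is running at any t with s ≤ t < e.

D

Gantt: | A 0-2 | B 2-16 | C 16-23 | D 23-26 | E 26-39 | F 39-47 |
Completion: A=2  B=16  C=23  D=26  E=39  F=47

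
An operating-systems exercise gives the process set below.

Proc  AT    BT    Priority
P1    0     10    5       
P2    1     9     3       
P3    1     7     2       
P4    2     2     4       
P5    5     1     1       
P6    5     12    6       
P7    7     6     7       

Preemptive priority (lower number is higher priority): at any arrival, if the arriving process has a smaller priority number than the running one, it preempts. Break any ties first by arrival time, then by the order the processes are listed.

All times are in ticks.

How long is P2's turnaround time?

17

Timeline: | P1 0-1 | P3 1-5 | P5 5-6 | P3 6-9 | P2 9-18 | P4 18-20 | P1 20-29 | P6 29-41 | P7 41-47 |
Completion: P1=29  P2=18  P3=9  P4=20  P5=6  P6=41  P7=47
Turnaround(P2) = completion − arrival = 18 − 1 = 17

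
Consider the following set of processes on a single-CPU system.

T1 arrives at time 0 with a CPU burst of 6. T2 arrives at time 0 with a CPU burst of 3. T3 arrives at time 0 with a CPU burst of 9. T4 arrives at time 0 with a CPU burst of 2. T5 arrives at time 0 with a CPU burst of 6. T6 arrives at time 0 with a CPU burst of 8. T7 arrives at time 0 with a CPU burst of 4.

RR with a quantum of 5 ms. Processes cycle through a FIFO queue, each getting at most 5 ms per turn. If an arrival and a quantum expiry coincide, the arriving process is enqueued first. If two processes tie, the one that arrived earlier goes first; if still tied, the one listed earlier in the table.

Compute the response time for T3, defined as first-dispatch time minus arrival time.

Timeline: | T1 0-5 | T2 5-8 | T3 8-13 | T4 13-15 | T5 15-20 | T6 20-25 | T7 25-29 | T1 29-30 | T3 30-34 | T5 34-35 | T6 35-38 |
Completion: T1=30  T2=8  T3=34  T4=15  T5=35  T6=38  T7=29
Turnaround (C−A): T1=30  T2=8  T3=34  T4=15  T5=35  T6=38  T7=29
Response(T3) = first start − arrival = 8 − 0 = 8

8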